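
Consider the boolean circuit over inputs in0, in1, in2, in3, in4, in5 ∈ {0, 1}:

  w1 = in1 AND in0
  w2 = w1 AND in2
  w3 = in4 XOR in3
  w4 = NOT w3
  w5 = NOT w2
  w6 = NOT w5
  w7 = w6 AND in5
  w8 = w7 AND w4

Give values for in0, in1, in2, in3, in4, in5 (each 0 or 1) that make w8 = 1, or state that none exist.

in0=1, in1=1, in2=1, in3=0, in4=0, in5=1

w8 = w7 AND w4 must be 1, so both w7 = 1 and w4 = 1.
w7 = w6 AND in5 must be 1, so both w6 = 1 and in5 = 1.
w4 = NOT w3 must be 1, so w3 = 0.
Check with in0=1, in1=1, in2=1, in3=0, in4=0, in5=1:
w1 = in1 AND in0 = 1 AND 1 = 1
w2 = w1 AND in2 = 1 AND 1 = 1
w3 = in4 XOR in3 = 0 XOR 0 = 0
w4 = NOT w3 = NOT 0 = 1
w5 = NOT w2 = NOT 1 = 0
w6 = NOT w5 = NOT 0 = 1
w7 = w6 AND in5 = 1 AND 1 = 1
w8 = w7 AND w4 = 1 AND 1 = 1
So w8 = 1 as required.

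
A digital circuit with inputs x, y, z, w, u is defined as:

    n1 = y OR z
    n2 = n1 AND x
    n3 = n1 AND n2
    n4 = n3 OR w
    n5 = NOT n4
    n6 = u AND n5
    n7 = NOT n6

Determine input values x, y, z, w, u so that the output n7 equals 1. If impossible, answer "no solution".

x=1 y=1 z=1 w=1 u=0

n7 = NOT n6 must be 1, so n6 = 0.
n6 = u AND n5 must be 0, so at least one of u, n5 is 0.
Check with x=1 y=1 z=1 w=1 u=0:
n1 = y OR z = 1 OR 1 = 1
n2 = n1 AND x = 1 AND 1 = 1
n3 = n1 AND n2 = 1 AND 1 = 1
n4 = n3 OR w = 1 OR 1 = 1
n5 = NOT n4 = NOT 1 = 0
n6 = u AND n5 = 0 AND 0 = 0
n7 = NOT n6 = NOT 0 = 1
So n7 = 1 as required.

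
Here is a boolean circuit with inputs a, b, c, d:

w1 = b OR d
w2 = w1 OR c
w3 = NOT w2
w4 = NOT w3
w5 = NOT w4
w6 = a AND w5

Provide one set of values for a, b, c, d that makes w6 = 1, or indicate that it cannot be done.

a=1, b=0, c=0, d=0

w6 = a AND w5 must be 1, so both a = 1 and w5 = 1.
Check with a=1, b=0, c=0, d=0:
w1 = b OR d = 0 OR 0 = 0
w2 = w1 OR c = 0 OR 0 = 0
w3 = NOT w2 = NOT 0 = 1
w4 = NOT w3 = NOT 1 = 0
w5 = NOT w4 = NOT 0 = 1
w6 = a AND w5 = 1 AND 1 = 1
So w6 = 1 as required.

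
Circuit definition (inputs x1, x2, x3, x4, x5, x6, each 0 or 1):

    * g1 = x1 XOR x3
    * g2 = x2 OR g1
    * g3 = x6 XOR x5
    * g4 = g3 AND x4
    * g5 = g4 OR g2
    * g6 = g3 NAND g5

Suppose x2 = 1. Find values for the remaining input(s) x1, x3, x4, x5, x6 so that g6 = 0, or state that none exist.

x1=0 x3=1 x4=1 x5=1 x6=0

g6 = g3 NAND g5 must be 0, so both g3 = 1 and g5 = 1.
Check with x2 = 1 and x1=0, x3=1, x4=1, x5=1, x6=0:
g1 = x1 XOR x3 = 0 XOR 1 = 1
g2 = x2 OR g1 = 1 OR 1 = 1
g3 = x6 XOR x5 = 0 XOR 1 = 1
g4 = g3 AND x4 = 1 AND 1 = 1
g5 = g4 OR g2 = 1 OR 1 = 1
g6 = g3 NAND g5 = 1 NAND 1 = 0
So g6 = 0.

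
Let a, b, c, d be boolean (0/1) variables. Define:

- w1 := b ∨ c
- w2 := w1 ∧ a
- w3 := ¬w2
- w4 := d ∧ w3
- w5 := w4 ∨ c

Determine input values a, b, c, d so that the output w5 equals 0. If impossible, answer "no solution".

w5 = w4 ∨ c must be 0, so both w4 = 0 and c = 0.
w4 = d ∧ w3 must be 0, so at least one of d, w3 is 0.
Check with a=0, b=1, c=0, d=0:
w1 = b ∨ c = 1 ∨ 0 = 1
w2 = w1 ∧ a = 1 ∧ 0 = 0
w3 = ¬w2 = ¬0 = 1
w4 = d ∧ w3 = 0 ∧ 1 = 0
w5 = w4 ∨ c = 0 ∨ 0 = 0
So w5 = 0 as required.

a=0, b=1, c=0, d=0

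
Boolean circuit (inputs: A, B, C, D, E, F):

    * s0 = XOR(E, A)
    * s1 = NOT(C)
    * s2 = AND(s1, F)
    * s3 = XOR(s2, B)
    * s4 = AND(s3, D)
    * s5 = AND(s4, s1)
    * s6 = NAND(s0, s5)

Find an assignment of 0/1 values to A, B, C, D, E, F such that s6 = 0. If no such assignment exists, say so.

s6 = NAND(s0, s5) must be 0, so both s0 = 1 and s5 = 1.
Check with A=0, B=1, C=0, D=1, E=1, F=0:
s0 = XOR(E, A) = XOR(1, 0) = 1
s1 = NOT(C) = NOT 0 = 1
s2 = AND(s1, F) = AND(1, 0) = 0
s3 = XOR(s2, B) = XOR(0, 1) = 1
s4 = AND(s3, D) = AND(1, 1) = 1
s5 = AND(s4, s1) = AND(1, 1) = 1
s6 = NAND(s0, s5) = NAND(1, 1) = 0
So s6 = 0 as required.

A=0, B=1, C=0, D=1, E=1, F=0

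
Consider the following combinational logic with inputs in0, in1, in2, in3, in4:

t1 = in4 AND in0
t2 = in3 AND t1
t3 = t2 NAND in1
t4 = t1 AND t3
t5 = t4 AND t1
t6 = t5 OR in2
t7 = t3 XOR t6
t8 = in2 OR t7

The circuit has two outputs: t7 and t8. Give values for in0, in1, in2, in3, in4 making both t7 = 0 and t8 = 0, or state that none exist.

in0=1 in1=0 in2=0 in3=0 in4=1

Check with in0=1 in1=0 in2=0 in3=0 in4=1:
t1 = in4 AND in0 = 1 AND 1 = 1
t2 = in3 AND t1 = 0 AND 1 = 0
t3 = t2 NAND in1 = 0 NAND 0 = 1
t4 = t1 AND t3 = 1 AND 1 = 1
t5 = t4 AND t1 = 1 AND 1 = 1
t6 = t5 OR in2 = 1 OR 0 = 1
t7 = t3 XOR t6 = 1 XOR 1 = 0
t8 = in2 OR t7 = 0 OR 0 = 0
So t7 = 0 and t8 = 0.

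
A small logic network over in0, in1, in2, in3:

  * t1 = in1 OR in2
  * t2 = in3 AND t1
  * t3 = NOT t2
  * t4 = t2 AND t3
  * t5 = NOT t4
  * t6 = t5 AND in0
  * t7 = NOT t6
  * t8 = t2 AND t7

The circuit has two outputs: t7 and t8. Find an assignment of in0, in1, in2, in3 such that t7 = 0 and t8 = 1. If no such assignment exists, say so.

no solution exists

Across all 16 input combinations, none give both t7 = 0 and t8 = 1.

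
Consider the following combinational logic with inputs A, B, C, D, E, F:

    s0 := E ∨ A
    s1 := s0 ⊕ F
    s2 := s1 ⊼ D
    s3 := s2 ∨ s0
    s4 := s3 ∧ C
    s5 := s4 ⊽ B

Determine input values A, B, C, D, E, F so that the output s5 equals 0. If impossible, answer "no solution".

s5 = s4 ⊽ B must be 0, so at least one of s4, B is 1.
Check with A=1 B=0 C=1 D=1 E=1 F=0:
s0 = E ∨ A = 1 ∨ 1 = 1
s1 = s0 ⊕ F = 1 ⊕ 0 = 1
s2 = s1 ⊼ D = 1 ⊼ 1 = 0
s3 = s2 ∨ s0 = 0 ∨ 1 = 1
s4 = s3 ∧ C = 1 ∧ 1 = 1
s5 = s4 ⊽ B = 1 ⊽ 0 = 0
So s5 = 0 as required.

A=1 B=0 C=1 D=1 E=1 F=0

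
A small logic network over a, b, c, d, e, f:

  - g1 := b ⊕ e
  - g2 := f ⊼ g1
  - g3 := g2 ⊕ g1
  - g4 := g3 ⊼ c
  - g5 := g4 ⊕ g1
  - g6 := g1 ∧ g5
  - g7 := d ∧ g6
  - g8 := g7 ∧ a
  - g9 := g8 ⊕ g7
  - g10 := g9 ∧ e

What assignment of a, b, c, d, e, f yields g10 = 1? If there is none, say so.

a=0, b=0, c=1, d=1, e=1, f=1

g10 = g9 ∧ e must be 1, so both g9 = 1 and e = 1.
g9 = g8 ⊕ g7 must be 1, so g8 and g7 differ.
Check with a=0, b=0, c=1, d=1, e=1, f=1:
g1 = b ⊕ e = 0 ⊕ 1 = 1
g2 = f ⊼ g1 = 1 ⊼ 1 = 0
g3 = g2 ⊕ g1 = 0 ⊕ 1 = 1
g4 = g3 ⊼ c = 1 ⊼ 1 = 0
g5 = g4 ⊕ g1 = 0 ⊕ 1 = 1
g6 = g1 ∧ g5 = 1 ∧ 1 = 1
g7 = d ∧ g6 = 1 ∧ 1 = 1
g8 = g7 ∧ a = 1 ∧ 0 = 0
g9 = g8 ⊕ g7 = 0 ⊕ 1 = 1
g10 = g9 ∧ e = 1 ∧ 1 = 1
So g10 = 1 as required.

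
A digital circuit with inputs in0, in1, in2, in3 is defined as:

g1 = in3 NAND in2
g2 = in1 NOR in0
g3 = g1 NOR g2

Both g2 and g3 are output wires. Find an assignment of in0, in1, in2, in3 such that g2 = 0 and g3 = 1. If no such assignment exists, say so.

Check with in0=0, in1=1, in2=1, in3=1:
g1 = in3 NAND in2 = 1 NAND 1 = 0
g2 = in1 NOR in0 = 1 NOR 0 = 0
g3 = g1 NOR g2 = 0 NOR 0 = 1
So g2 = 0 and g3 = 1.

in0=0, in1=1, in2=1, in3=1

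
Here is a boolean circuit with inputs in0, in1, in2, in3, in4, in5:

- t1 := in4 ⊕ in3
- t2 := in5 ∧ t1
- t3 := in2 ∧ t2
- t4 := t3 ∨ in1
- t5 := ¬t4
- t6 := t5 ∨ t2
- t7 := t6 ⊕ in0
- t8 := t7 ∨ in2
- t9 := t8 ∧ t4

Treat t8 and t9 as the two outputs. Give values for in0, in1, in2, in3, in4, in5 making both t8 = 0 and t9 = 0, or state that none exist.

Check with in0=0 in1=1 in2=0 in3=1 in4=1 in5=0:
t1 = in4 ⊕ in3 = 1 ⊕ 1 = 0
t2 = in5 ∧ t1 = 0 ∧ 0 = 0
t3 = in2 ∧ t2 = 0 ∧ 0 = 0
t4 = t3 ∨ in1 = 0 ∨ 1 = 1
t5 = ¬t4 = ¬1 = 0
t6 = t5 ∨ t2 = 0 ∨ 0 = 0
t7 = t6 ⊕ in0 = 0 ⊕ 0 = 0
t8 = t7 ∨ in2 = 0 ∨ 0 = 0
t9 = t8 ∧ t4 = 0 ∧ 1 = 0
So t8 = 0 and t9 = 0.

in0=0 in1=1 in2=0 in3=1 in4=1 in5=0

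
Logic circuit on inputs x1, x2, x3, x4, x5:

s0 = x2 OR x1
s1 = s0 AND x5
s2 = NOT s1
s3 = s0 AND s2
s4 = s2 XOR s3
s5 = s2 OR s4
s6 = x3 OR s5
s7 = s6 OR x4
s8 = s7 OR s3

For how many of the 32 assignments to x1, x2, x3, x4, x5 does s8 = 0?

s8 = s7 OR s3 must be 0, so both s7 = 0 and s3 = 0.
s7 = s6 OR x4 must be 0, so both s6 = 0 and x4 = 0.
Satisfying assignments:
  x1=0, x2=1, x3=0, x4=0, x5=1
  x1=1, x2=0, x3=0, x4=0, x5=1
  x1=1, x2=1, x3=0, x4=0, x5=1

3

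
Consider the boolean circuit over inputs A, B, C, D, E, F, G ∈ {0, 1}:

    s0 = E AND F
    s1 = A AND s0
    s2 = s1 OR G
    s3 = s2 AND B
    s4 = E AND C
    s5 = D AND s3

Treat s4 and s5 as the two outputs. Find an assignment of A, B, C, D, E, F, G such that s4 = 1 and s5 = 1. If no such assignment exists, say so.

A=0, B=1, C=1, D=1, E=1, F=0, G=1

Check with A=0, B=1, C=1, D=1, E=1, F=0, G=1:
s0 = E AND F = 1 AND 0 = 0
s1 = A AND s0 = 0 AND 0 = 0
s2 = s1 OR G = 0 OR 1 = 1
s3 = s2 AND B = 1 AND 1 = 1
s4 = E AND C = 1 AND 1 = 1
s5 = D AND s3 = 1 AND 1 = 1
So s4 = 1 and s5 = 1.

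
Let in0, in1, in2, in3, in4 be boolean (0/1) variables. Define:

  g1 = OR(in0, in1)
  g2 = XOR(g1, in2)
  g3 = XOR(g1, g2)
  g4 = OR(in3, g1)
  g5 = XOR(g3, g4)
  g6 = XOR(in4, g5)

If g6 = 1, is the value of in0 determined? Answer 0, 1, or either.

Both values of in0 occur among assignments with g6 = 1:
  in0=0: in0=0, in1=0, in2=0, in3=0, in4=1
  in0=1: in0=1, in1=0, in2=0, in3=0, in4=0

either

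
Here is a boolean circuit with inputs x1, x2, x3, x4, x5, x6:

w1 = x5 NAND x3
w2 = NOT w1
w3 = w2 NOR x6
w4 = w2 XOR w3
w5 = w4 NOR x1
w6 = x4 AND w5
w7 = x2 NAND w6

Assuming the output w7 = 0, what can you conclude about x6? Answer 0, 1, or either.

1

w7 = x2 NAND w6 must be 0, so both x2 = 1 and w6 = 1.
Every assignment with w7 = 0 has x6 = 1; there are 3 such assignment(s).
  x1=0, x2=1, x3=0, x4=1, x5=0, x6=1
  x1=0, x2=1, x3=0, x4=1, x5=1, x6=1
  x1=0, x2=1, x3=1, x4=1, x5=0, x6=1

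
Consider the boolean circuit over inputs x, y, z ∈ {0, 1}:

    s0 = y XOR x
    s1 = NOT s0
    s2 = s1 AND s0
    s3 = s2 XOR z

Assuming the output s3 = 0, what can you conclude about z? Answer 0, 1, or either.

0

s3 = s2 XOR z must be 0, so s2 and z are equal.
Every assignment with s3 = 0 has z = 0; there are 4 such assignment(s).
  x=0, y=0, z=0
  x=0, y=1, z=0
  x=1, y=0, z=0
  x=1, y=1, z=0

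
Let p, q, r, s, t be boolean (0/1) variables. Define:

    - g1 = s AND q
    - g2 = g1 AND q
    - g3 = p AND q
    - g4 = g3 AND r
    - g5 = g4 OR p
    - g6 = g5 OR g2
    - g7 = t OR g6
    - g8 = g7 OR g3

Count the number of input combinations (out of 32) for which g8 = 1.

26

g8 = g7 OR g3 must be 1, so at least one of g7, g3 is 1.
Enumerating the 32 input combinations, 26 give g8 = 1 and 6 give g8 = 0.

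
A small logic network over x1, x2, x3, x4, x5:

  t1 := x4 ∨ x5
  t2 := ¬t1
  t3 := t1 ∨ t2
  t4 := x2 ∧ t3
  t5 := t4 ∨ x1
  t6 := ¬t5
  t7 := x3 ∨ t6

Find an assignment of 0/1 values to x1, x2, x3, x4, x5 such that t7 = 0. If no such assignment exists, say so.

t7 = x3 ∨ t6 must be 0, so both x3 = 0 and t6 = 0.
t6 = ¬t5 must be 0, so t5 = 1.
Check with x1=1 x2=1 x3=0 x4=1 x5=0:
t1 = x4 ∨ x5 = 1 ∨ 0 = 1
t2 = ¬t1 = ¬1 = 0
t3 = t1 ∨ t2 = 1 ∨ 0 = 1
t4 = x2 ∧ t3 = 1 ∧ 1 = 1
t5 = t4 ∨ x1 = 1 ∨ 1 = 1
t6 = ¬t5 = ¬1 = 0
t7 = x3 ∨ t6 = 0 ∨ 0 = 0
So t7 = 0 as required.

x1=1 x2=1 x3=0 x4=1 x5=0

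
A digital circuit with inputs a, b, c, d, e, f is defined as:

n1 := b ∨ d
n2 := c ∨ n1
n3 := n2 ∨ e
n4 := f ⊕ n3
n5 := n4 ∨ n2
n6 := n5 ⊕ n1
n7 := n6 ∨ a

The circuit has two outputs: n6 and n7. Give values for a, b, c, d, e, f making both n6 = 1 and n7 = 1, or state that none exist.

Check with a=1, b=0, c=1, d=0, e=0, f=1:
n1 = b ∨ d = 0 ∨ 0 = 0
n2 = c ∨ n1 = 1 ∨ 0 = 1
n3 = n2 ∨ e = 1 ∨ 0 = 1
n4 = f ⊕ n3 = 1 ⊕ 1 = 0
n5 = n4 ∨ n2 = 0 ∨ 1 = 1
n6 = n5 ⊕ n1 = 1 ⊕ 0 = 1
n7 = n6 ∨ a = 1 ∨ 1 = 1
So n6 = 1 and n7 = 1.

a=1, b=0, c=1, d=0, e=0, f=1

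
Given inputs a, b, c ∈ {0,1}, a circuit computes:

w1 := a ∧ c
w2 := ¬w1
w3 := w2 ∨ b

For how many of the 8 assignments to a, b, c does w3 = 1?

7

w3 = w2 ∨ b must be 1, so at least one of w2, b is 1.
Enumerating the 8 input combinations, 7 give w3 = 1 and 1 give w3 = 0.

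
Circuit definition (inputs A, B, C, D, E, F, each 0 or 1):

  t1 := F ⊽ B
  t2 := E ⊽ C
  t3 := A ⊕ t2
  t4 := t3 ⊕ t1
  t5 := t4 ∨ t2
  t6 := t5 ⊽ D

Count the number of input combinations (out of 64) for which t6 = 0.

52

t6 = t5 ⊽ D must be 0, so at least one of t5, D is 1.
Enumerating the 64 input combinations, 52 give t6 = 0 and 12 give t6 = 1.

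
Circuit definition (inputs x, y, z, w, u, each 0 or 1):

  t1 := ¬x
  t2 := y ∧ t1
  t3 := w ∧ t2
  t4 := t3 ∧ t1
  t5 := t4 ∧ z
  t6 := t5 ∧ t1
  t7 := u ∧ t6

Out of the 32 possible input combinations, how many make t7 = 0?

31

t7 = u ∧ t6 must be 0, so at least one of u, t6 is 0.
Enumerating the 32 input combinations, 31 give t7 = 0 and 1 give t7 = 1.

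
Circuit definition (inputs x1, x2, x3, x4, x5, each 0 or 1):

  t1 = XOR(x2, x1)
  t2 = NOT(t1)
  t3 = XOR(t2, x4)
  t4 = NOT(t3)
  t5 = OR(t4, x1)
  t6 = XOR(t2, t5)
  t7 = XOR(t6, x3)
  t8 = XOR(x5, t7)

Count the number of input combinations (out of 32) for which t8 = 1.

t8 = XOR(x5, t7) must be 1, so x5 and t7 differ.
Enumerating the 32 input combinations, 16 give t8 = 1 and 16 give t8 = 0.

16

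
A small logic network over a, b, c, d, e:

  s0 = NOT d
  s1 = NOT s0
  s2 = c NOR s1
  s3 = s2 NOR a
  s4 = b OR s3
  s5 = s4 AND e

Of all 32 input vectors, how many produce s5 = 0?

21

s5 = s4 AND e must be 0, so at least one of s4, e is 0.
Enumerating the 32 input combinations, 21 give s5 = 0 and 11 give s5 = 1.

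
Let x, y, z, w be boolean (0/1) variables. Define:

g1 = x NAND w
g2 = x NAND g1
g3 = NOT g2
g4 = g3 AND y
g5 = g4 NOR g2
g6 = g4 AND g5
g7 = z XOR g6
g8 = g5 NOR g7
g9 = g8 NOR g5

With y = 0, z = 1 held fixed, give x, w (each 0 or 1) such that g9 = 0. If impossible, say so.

x=1, w=0

g9 = g8 NOR g5 must be 0, so at least one of g8, g5 is 1.
Check with y = 0, z = 1 and x=1, w=0:
g1 = x NAND w = 1 NAND 0 = 1
g2 = x NAND g1 = 1 NAND 1 = 0
g3 = NOT g2 = NOT 0 = 1
g4 = g3 AND y = 1 AND 0 = 0
g5 = g4 NOR g2 = 0 NOR 0 = 1
g6 = g4 AND g5 = 0 AND 1 = 0
g7 = z XOR g6 = 1 XOR 0 = 1
g8 = g5 NOR g7 = 1 NOR 1 = 0
g9 = g8 NOR g5 = 0 NOR 1 = 0
So g9 = 0.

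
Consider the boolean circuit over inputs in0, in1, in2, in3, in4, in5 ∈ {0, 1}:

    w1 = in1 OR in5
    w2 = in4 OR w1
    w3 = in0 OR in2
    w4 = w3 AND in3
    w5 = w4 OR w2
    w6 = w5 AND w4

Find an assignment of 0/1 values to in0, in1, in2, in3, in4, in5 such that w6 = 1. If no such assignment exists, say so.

w6 = w5 AND w4 must be 1, so both w5 = 1 and w4 = 1.
w5 = w4 OR w2 must be 1, so at least one of w4, w2 is 1.
Check with in0=1, in1=0, in2=0, in3=1, in4=0, in5=0:
w1 = in1 OR in5 = 0 OR 0 = 0
w2 = in4 OR w1 = 0 OR 0 = 0
w3 = in0 OR in2 = 1 OR 0 = 1
w4 = w3 AND in3 = 1 AND 1 = 1
w5 = w4 OR w2 = 1 OR 0 = 1
w6 = w5 AND w4 = 1 AND 1 = 1
So w6 = 1 as required.

in0=1, in1=0, in2=0, in3=1, in4=0, in5=0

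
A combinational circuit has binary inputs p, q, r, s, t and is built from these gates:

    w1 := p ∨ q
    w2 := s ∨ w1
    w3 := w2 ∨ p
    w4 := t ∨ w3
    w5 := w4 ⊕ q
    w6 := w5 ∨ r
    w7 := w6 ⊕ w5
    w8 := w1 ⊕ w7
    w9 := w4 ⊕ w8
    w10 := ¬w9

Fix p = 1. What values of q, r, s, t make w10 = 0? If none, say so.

q=1 r=1 s=0 t=0

w10 = ¬w9 must be 0, so w9 = 1.
w9 = w4 ⊕ w8 must be 1, so w4 and w8 differ.
Check with p = 1 and q=1, r=1, s=0, t=0:
w1 = p ∨ q = 1 ∨ 1 = 1
w2 = s ∨ w1 = 0 ∨ 1 = 1
w3 = w2 ∨ p = 1 ∨ 1 = 1
w4 = t ∨ w3 = 0 ∨ 1 = 1
w5 = w4 ⊕ q = 1 ⊕ 1 = 0
w6 = w5 ∨ r = 0 ∨ 1 = 1
w7 = w6 ⊕ w5 = 1 ⊕ 0 = 1
w8 = w1 ⊕ w7 = 1 ⊕ 1 = 0
w9 = w4 ⊕ w8 = 1 ⊕ 0 = 1
w10 = ¬w9 = ¬1 = 0
So w10 = 0.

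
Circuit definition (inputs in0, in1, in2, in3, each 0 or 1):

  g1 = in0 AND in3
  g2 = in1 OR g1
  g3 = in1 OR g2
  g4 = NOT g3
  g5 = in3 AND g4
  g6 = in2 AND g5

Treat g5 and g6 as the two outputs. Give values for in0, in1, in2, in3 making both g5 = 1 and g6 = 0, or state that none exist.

in0=0, in1=0, in2=0, in3=1

Check with in0=0, in1=0, in2=0, in3=1:
g1 = in0 AND in3 = 0 AND 1 = 0
g2 = in1 OR g1 = 0 OR 0 = 0
g3 = in1 OR g2 = 0 OR 0 = 0
g4 = NOT g3 = NOT 0 = 1
g5 = in3 AND g4 = 1 AND 1 = 1
g6 = in2 AND g5 = 0 AND 1 = 0
So g5 = 1 and g6 = 0.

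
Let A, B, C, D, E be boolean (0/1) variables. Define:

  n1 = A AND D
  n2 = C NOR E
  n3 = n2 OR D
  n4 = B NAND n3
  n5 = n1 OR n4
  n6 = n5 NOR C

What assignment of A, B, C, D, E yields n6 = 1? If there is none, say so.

Check with A=0, B=1, C=0, D=1, E=0:
n1 = A AND D = 0 AND 1 = 0
n2 = C NOR E = 0 NOR 0 = 1
n3 = n2 OR D = 1 OR 1 = 1
n4 = B NAND n3 = 1 NAND 1 = 0
n5 = n1 OR n4 = 0 OR 0 = 0
n6 = n5 NOR C = 0 NOR 0 = 1
So n6 = 1 as required.

A=0, B=1, C=0, D=1, E=0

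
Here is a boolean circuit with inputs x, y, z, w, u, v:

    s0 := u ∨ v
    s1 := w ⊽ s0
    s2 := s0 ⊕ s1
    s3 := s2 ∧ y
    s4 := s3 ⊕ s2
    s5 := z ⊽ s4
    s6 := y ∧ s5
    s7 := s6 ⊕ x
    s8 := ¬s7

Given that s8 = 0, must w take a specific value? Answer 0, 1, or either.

Both values of w occur among assignments with s8 = 0:
  w=0: x=0, y=1, z=0, w=0, u=0, v=0
  w=1: x=0, y=1, z=0, w=1, u=0, v=0

either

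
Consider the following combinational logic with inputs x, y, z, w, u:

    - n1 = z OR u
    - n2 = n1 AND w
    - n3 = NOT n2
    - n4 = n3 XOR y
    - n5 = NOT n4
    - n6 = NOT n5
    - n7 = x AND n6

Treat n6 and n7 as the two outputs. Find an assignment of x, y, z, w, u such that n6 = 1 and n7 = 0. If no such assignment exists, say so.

Check with x=0 y=0 z=0 w=0 u=1:
n1 = z OR u = 0 OR 1 = 1
n2 = n1 AND w = 1 AND 0 = 0
n3 = NOT n2 = NOT 0 = 1
n4 = n3 XOR y = 1 XOR 0 = 1
n5 = NOT n4 = NOT 1 = 0
n6 = NOT n5 = NOT 0 = 1
n7 = x AND n6 = 0 AND 1 = 0
So n6 = 1 and n7 = 0.

x=0 y=0 z=0 w=0 u=1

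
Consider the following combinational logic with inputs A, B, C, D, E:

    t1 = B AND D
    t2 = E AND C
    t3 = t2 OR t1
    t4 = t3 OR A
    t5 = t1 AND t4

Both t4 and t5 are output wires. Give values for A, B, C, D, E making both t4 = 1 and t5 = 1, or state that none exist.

A=0, B=1, C=1, D=1, E=0

Check with A=0, B=1, C=1, D=1, E=0:
t1 = B AND D = 1 AND 1 = 1
t2 = E AND C = 0 AND 1 = 0
t3 = t2 OR t1 = 0 OR 1 = 1
t4 = t3 OR A = 1 OR 0 = 1
t5 = t1 AND t4 = 1 AND 1 = 1
So t4 = 1 and t5 = 1.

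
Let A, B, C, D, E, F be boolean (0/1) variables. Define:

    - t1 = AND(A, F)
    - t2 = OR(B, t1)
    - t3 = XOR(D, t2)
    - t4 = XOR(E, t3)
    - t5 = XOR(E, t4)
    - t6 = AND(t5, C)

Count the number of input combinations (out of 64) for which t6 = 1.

t6 = AND(t5, C) must be 1, so both t5 = 1 and C = 1.
Enumerating the 64 input combinations, 16 give t6 = 1 and 48 give t6 = 0.

16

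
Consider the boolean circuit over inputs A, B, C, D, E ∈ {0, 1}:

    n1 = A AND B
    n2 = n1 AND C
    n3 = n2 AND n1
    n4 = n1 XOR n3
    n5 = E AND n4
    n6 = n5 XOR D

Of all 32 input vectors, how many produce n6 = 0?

n6 = n5 XOR D must be 0, so n5 and D are equal.
Enumerating the 32 input combinations, 16 give n6 = 0 and 16 give n6 = 1.

16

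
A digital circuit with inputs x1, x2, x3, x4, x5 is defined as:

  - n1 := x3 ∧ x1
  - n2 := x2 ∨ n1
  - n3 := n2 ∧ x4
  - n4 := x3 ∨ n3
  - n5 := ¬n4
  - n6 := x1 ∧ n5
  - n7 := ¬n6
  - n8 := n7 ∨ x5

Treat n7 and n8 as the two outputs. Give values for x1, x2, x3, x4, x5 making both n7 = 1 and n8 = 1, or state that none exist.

x1=1, x2=1, x3=0, x4=1, x5=0

Check with x1=1, x2=1, x3=0, x4=1, x5=0:
n1 = x3 ∧ x1 = 0 ∧ 1 = 0
n2 = x2 ∨ n1 = 1 ∨ 0 = 1
n3 = n2 ∧ x4 = 1 ∧ 1 = 1
n4 = x3 ∨ n3 = 0 ∨ 1 = 1
n5 = ¬n4 = ¬1 = 0
n6 = x1 ∧ n5 = 1 ∧ 0 = 0
n7 = ¬n6 = ¬0 = 1
n8 = n7 ∨ x5 = 1 ∨ 0 = 1
So n7 = 1 and n8 = 1.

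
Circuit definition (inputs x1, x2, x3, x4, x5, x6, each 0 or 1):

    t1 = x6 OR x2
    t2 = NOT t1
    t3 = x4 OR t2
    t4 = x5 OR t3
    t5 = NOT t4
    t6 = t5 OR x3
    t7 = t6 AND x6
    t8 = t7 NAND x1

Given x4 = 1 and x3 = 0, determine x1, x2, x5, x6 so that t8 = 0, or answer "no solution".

no solution exists

With x4 = 1 and x3 = 0 fixed, none of the 16 settings of x1, x2, x5, x6 give t8 = 0.
For example, with x1=0, x2=0, x5=1, x6=1:
t1 = x6 OR x2 = 1 OR 0 = 1
t2 = NOT t1 = NOT 1 = 0
t3 = x4 OR t2 = 1 OR 0 = 1
t4 = x5 OR t3 = 1 OR 1 = 1
t5 = NOT t4 = NOT 1 = 0
t6 = t5 OR x3 = 0 OR 0 = 0
t7 = t6 AND x6 = 0 AND 1 = 0
t8 = t7 NAND x1 = 0 NAND 0 = 1
giving t8 = 1 ≠ 0.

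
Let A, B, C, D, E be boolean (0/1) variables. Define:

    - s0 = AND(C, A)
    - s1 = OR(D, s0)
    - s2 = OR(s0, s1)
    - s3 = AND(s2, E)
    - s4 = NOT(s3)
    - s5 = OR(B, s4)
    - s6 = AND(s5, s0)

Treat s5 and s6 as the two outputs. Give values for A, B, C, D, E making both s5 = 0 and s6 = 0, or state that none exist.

Check with A=1, B=0, C=1, D=1, E=1:
s0 = AND(C, A) = AND(1, 1) = 1
s1 = OR(D, s0) = OR(1, 1) = 1
s2 = OR(s0, s1) = OR(1, 1) = 1
s3 = AND(s2, E) = AND(1, 1) = 1
s4 = NOT(s3) = NOT 1 = 0
s5 = OR(B, s4) = OR(0, 0) = 0
s6 = AND(s5, s0) = AND(0, 1) = 0
So s5 = 0 and s6 = 0.

A=1, B=0, C=1, D=1, E=1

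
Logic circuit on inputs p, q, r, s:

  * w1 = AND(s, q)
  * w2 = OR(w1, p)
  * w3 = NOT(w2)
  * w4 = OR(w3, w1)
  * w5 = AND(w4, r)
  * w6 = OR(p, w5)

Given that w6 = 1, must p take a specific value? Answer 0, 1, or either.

Both values of p occur among assignments with w6 = 1:
  p=0: p=0, q=0, r=1, s=0
  p=1: p=1, q=0, r=0, s=0

either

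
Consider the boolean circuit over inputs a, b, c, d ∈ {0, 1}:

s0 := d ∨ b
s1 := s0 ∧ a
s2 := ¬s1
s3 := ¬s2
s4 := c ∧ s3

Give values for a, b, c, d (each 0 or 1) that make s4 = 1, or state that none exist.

s4 = c ∧ s3 must be 1, so both c = 1 and s3 = 1.
Check with a=1, b=1, c=1, d=0:
s0 = d ∨ b = 0 ∨ 1 = 1
s1 = s0 ∧ a = 1 ∧ 1 = 1
s2 = ¬s1 = ¬1 = 0
s3 = ¬s2 = ¬0 = 1
s4 = c ∧ s3 = 1 ∧ 1 = 1
So s4 = 1 as required.

a=1, b=1, c=1, d=0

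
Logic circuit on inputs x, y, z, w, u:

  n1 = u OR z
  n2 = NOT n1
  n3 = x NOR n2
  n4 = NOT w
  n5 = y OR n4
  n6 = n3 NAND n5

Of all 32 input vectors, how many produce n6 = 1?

n6 = n3 NAND n5 must be 1, so at least one of n3, n5 is 0.
Enumerating the 32 input combinations, 23 give n6 = 1 and 9 give n6 = 0.

23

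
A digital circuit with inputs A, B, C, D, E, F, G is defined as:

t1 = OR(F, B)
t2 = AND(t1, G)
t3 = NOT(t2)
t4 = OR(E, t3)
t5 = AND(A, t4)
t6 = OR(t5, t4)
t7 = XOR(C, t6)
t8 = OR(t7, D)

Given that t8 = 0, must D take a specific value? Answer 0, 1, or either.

0

t8 = OR(t7, D) must be 0, so both t7 = 0 and D = 0.
t7 = XOR(C, t6) must be 0, so C and t6 are equal.
Every assignment with t8 = 0 has D = 0; there are 32 such assignment(s).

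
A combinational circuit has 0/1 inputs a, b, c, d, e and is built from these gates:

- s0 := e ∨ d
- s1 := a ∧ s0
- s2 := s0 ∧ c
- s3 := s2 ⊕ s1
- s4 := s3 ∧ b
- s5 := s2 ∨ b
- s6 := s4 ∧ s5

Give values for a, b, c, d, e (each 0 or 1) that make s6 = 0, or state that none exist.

a=0, b=1, c=0, d=0, e=0

s6 = s4 ∧ s5 must be 0, so at least one of s4, s5 is 0.
Check with a=0, b=1, c=0, d=0, e=0:
s0 = e ∨ d = 0 ∨ 0 = 0
s1 = a ∧ s0 = 0 ∧ 0 = 0
s2 = s0 ∧ c = 0 ∧ 0 = 0
s3 = s2 ⊕ s1 = 0 ⊕ 0 = 0
s4 = s3 ∧ b = 0 ∧ 1 = 0
s5 = s2 ∨ b = 0 ∨ 1 = 1
s6 = s4 ∧ s5 = 0 ∧ 1 = 0
So s6 = 0 as required.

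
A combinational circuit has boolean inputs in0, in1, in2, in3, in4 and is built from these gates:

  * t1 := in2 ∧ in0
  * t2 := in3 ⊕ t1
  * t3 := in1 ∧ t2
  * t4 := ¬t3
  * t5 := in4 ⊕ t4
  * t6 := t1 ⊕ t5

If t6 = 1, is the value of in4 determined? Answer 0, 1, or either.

Both values of in4 occur among assignments with t6 = 1:
  in4=0: in0=0, in1=0, in2=0, in3=0, in4=0
  in4=1: in0=0, in1=1, in2=0, in3=1, in4=1

either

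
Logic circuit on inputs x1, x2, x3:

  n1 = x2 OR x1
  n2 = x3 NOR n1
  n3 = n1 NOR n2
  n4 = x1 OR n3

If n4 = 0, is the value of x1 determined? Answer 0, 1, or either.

0

n4 = x1 OR n3 must be 0, so both x1 = 0 and n3 = 0.
n3 = n1 NOR n2 must be 0, so at least one of n1, n2 is 1.
Every assignment with n4 = 0 has x1 = 0; there are 3 such assignment(s).
  x1=0, x2=0, x3=0
  x1=0, x2=1, x3=0
  x1=0, x2=1, x3=1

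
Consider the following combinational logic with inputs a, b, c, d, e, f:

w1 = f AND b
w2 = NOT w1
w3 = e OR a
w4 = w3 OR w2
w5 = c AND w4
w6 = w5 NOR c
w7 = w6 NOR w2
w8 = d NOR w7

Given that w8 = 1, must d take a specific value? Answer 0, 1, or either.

w8 = d NOR w7 must be 1, so both d = 0 and w7 = 0.
w7 = w6 NOR w2 must be 0, so at least one of w6, w2 is 1.
Every assignment with w8 = 1 has d = 0; there are 28 such assignment(s).

0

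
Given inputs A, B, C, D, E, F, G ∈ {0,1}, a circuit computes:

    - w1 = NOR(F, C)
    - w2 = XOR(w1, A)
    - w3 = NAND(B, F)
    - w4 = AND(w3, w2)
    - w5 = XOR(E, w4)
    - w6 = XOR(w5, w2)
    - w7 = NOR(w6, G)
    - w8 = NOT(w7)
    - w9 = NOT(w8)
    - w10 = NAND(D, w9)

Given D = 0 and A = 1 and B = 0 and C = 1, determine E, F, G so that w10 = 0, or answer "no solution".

With D = 0 and A = 1 and B = 0 and C = 1 fixed, none of the 8 settings of E, F, G give w10 = 0.
For example, with E=0, F=0, G=0:
w1 = NOR(F, C) = NOR(0, 1) = 0
w2 = XOR(w1, A) = XOR(0, 1) = 1
w3 = NAND(B, F) = NAND(0, 0) = 1
w4 = AND(w3, w2) = AND(1, 1) = 1
w5 = XOR(E, w4) = XOR(0, 1) = 1
w6 = XOR(w5, w2) = XOR(1, 1) = 0
w7 = NOR(w6, G) = NOR(0, 0) = 1
w8 = NOT(w7) = NOT 1 = 0
w9 = NOT(w8) = NOT 0 = 1
w10 = NAND(D, w9) = NAND(0, 1) = 1
giving w10 = 1 ≠ 0.

no solution exists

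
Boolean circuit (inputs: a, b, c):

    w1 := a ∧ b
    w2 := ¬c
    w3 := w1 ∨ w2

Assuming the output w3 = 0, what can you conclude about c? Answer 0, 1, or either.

1

w3 = w1 ∨ w2 must be 0, so both w1 = 0 and w2 = 0.
w1 = a ∧ b must be 0, so at least one of a, b is 0.
Every assignment with w3 = 0 has c = 1; there are 3 such assignment(s).
  a=0, b=0, c=1
  a=0, b=1, c=1
  a=1, b=0, c=1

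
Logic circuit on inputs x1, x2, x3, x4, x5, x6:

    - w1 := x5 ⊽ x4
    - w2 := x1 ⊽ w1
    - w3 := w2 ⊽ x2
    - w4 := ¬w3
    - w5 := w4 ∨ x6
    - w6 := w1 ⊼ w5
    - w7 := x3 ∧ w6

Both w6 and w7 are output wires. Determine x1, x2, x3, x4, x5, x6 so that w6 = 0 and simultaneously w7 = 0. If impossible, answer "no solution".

x1=0, x2=0, x3=0, x4=0, x5=0, x6=1

Check with x1=0, x2=0, x3=0, x4=0, x5=0, x6=1:
w1 = x5 ⊽ x4 = 0 ⊽ 0 = 1
w2 = x1 ⊽ w1 = 0 ⊽ 1 = 0
w3 = w2 ⊽ x2 = 0 ⊽ 0 = 1
w4 = ¬w3 = ¬1 = 0
w5 = w4 ∨ x6 = 0 ∨ 1 = 1
w6 = w1 ⊼ w5 = 1 ⊼ 1 = 0
w7 = x3 ∧ w6 = 0 ∧ 0 = 0
So w6 = 0 and w7 = 0.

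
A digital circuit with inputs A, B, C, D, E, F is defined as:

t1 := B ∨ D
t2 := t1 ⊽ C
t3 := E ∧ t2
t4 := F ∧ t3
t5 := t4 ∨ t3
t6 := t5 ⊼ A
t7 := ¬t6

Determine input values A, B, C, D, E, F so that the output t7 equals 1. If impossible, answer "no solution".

Check with A=1 B=0 C=0 D=0 E=1 F=1:
t1 = B ∨ D = 0 ∨ 0 = 0
t2 = t1 ⊽ C = 0 ⊽ 0 = 1
t3 = E ∧ t2 = 1 ∧ 1 = 1
t4 = F ∧ t3 = 1 ∧ 1 = 1
t5 = t4 ∨ t3 = 1 ∨ 1 = 1
t6 = t5 ⊼ A = 1 ⊼ 1 = 0
t7 = ¬t6 = ¬0 = 1
So t7 = 1 as required.

A=1 B=0 C=0 D=0 E=1 F=1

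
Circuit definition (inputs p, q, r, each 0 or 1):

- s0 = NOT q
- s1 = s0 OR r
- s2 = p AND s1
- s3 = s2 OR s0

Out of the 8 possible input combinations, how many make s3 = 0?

3

s3 = s2 OR s0 must be 0, so both s2 = 0 and s0 = 0.
Satisfying assignments:
  p=0, q=1, r=0
  p=0, q=1, r=1
  p=1, q=1, r=0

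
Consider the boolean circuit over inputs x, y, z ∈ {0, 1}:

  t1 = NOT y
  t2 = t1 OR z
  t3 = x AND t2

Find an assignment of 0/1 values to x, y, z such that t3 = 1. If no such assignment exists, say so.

t3 = x AND t2 must be 1, so both x = 1 and t2 = 1.
Check with x=1, y=0, z=1:
t1 = NOT y = NOT 0 = 1
t2 = t1 OR z = 1 OR 1 = 1
t3 = x AND t2 = 1 AND 1 = 1
So t3 = 1 as required.

x=1, y=0, z=1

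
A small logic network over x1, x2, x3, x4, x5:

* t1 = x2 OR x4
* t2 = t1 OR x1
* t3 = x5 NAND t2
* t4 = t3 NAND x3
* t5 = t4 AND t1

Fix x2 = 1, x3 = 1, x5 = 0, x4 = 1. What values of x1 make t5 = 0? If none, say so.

x1=1

Check with x2 = 1, x3 = 1, x5 = 0, x4 = 1 and x1=1:
t1 = x2 OR x4 = 1 OR 1 = 1
t2 = t1 OR x1 = 1 OR 1 = 1
t3 = x5 NAND t2 = 0 NAND 1 = 1
t4 = t3 NAND x3 = 1 NAND 1 = 0
t5 = t4 AND t1 = 0 AND 1 = 0
So t5 = 0.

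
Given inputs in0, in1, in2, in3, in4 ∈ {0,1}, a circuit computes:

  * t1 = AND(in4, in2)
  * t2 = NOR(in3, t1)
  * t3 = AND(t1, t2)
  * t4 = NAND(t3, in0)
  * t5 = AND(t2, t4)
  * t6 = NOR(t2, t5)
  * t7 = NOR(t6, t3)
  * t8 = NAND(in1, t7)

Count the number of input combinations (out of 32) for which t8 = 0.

6

t8 = NAND(in1, t7) must be 0, so both in1 = 1 and t7 = 1.
Satisfying assignments:
  in0=0, in1=1, in2=0, in3=0, in4=0
  in0=0, in1=1, in2=0, in3=0, in4=1
  in0=0, in1=1, in2=1, in3=0, in4=0
  in0=1, in1=1, in2=0, in3=0, in4=0
  in0=1, in1=1, in2=0, in3=0, in4=1
  in0=1, in1=1, in2=1, in3=0, in4=0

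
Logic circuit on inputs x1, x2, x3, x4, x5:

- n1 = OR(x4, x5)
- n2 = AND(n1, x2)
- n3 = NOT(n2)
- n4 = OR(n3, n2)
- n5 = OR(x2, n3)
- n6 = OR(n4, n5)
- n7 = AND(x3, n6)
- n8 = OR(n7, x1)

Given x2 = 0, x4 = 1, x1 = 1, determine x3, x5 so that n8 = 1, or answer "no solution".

n8 = OR(n7, x1) must be 1, so at least one of n7, x1 is 1.
Check with x2 = 0, x4 = 1, x1 = 1 and x3=0, x5=0:
n1 = OR(x4, x5) = OR(1, 0) = 1
n2 = AND(n1, x2) = AND(1, 0) = 0
n3 = NOT(n2) = NOT 0 = 1
n4 = OR(n3, n2) = OR(1, 0) = 1
n5 = OR(x2, n3) = OR(0, 1) = 1
n6 = OR(n4, n5) = OR(1, 1) = 1
n7 = AND(x3, n6) = AND(0, 1) = 0
n8 = OR(n7, x1) = OR(0, 1) = 1
So n8 = 1.

x3=0, x5=0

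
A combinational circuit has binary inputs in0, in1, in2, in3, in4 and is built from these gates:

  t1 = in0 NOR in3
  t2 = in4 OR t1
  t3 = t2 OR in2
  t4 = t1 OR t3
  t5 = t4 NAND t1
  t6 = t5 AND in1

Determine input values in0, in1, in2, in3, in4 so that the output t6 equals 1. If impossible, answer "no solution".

t6 = t5 AND in1 must be 1, so both t5 = 1 and in1 = 1.
t5 = t4 NAND t1 must be 1, so at least one of t4, t1 is 0.
Check with in0=1 in1=1 in2=0 in3=0 in4=1:
t1 = in0 NOR in3 = 1 NOR 0 = 0
t2 = in4 OR t1 = 1 OR 0 = 1
t3 = t2 OR in2 = 1 OR 0 = 1
t4 = t1 OR t3 = 0 OR 1 = 1
t5 = t4 NAND t1 = 1 NAND 0 = 1
t6 = t5 AND in1 = 1 AND 1 = 1
So t6 = 1 as required.

in0=1 in1=1 in2=0 in3=0 in4=1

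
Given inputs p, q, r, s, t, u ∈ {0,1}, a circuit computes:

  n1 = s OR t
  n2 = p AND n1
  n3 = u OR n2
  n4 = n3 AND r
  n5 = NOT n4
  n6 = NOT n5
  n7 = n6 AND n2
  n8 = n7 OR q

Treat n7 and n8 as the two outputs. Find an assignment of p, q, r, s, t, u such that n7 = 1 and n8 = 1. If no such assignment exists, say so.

p=1, q=0, r=1, s=0, t=1, u=0

Check with p=1, q=0, r=1, s=0, t=1, u=0:
n1 = s OR t = 0 OR 1 = 1
n2 = p AND n1 = 1 AND 1 = 1
n3 = u OR n2 = 0 OR 1 = 1
n4 = n3 AND r = 1 AND 1 = 1
n5 = NOT n4 = NOT 1 = 0
n6 = NOT n5 = NOT 0 = 1
n7 = n6 AND n2 = 1 AND 1 = 1
n8 = n7 OR q = 1 OR 0 = 1
So n7 = 1 and n8 = 1.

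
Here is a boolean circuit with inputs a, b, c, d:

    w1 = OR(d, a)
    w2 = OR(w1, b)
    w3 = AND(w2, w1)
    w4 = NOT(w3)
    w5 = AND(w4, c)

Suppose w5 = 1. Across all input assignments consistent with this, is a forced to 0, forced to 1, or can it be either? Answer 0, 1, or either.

w5 = AND(w4, c) must be 1, so both w4 = 1 and c = 1.
w4 = NOT(w3) must be 1, so w3 = 0.
w3 = AND(w2, w1) must be 0, so at least one of w2, w1 is 0.
Every assignment with w5 = 1 has a = 0; there are 2 such assignment(s).
  a=0, b=0, c=1, d=0
  a=0, b=1, c=1, d=0

0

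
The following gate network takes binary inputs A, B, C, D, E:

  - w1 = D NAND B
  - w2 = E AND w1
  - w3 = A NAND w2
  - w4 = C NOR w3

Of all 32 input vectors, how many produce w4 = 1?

w4 = C NOR w3 must be 1, so both C = 0 and w3 = 0.
w3 = A NAND w2 must be 0, so both A = 1 and w2 = 1.
w2 = E AND w1 must be 1, so both E = 1 and w1 = 1.
Satisfying assignments:
  A=1, B=0, C=0, D=0, E=1
  A=1, B=0, C=0, D=1, E=1
  A=1, B=1, C=0, D=0, E=1

3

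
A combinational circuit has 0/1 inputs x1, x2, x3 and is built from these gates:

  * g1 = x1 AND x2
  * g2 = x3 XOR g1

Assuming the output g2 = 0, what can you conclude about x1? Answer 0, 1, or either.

either

Both values of x1 occur among assignments with g2 = 0:
  x1=0: x1=0, x2=0, x3=0
  x1=1: x1=1, x2=0, x3=0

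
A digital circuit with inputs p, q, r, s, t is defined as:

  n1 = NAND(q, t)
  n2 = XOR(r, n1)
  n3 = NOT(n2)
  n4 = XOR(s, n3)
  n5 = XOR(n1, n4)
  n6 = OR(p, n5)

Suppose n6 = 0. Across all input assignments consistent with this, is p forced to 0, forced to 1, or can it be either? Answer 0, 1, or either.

0

n6 = OR(p, n5) must be 0, so both p = 0 and n5 = 0.
n5 = XOR(n1, n4) must be 0, so n1 and n4 are equal.
Every assignment with n6 = 0 has p = 0; there are 8 such assignment(s).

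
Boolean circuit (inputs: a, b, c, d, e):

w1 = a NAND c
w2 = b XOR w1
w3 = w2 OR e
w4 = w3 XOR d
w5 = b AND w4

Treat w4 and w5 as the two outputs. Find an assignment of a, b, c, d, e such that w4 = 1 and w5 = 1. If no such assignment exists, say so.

a=0, b=1, c=1, d=0, e=1

Check with a=0, b=1, c=1, d=0, e=1:
w1 = a NAND c = 0 NAND 1 = 1
w2 = b XOR w1 = 1 XOR 1 = 0
w3 = w2 OR e = 0 OR 1 = 1
w4 = w3 XOR d = 1 XOR 0 = 1
w5 = b AND w4 = 1 AND 1 = 1
So w4 = 1 and w5 = 1.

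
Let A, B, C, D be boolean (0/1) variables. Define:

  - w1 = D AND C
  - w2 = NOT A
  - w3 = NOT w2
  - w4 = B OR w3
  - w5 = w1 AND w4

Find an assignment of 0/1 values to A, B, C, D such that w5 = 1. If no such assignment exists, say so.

Check with A=0, B=1, C=1, D=1:
w1 = D AND C = 1 AND 1 = 1
w2 = NOT A = NOT 0 = 1
w3 = NOT w2 = NOT 1 = 0
w4 = B OR w3 = 1 OR 0 = 1
w5 = w1 AND w4 = 1 AND 1 = 1
So w5 = 1 as required.

A=0, B=1, C=1, D=1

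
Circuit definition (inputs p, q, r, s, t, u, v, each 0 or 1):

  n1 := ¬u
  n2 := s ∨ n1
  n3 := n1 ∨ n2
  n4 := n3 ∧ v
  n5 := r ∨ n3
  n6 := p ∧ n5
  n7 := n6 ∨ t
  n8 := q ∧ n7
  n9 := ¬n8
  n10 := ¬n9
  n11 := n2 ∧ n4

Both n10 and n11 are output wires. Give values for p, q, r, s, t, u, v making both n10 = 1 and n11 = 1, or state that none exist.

Check with p=1, q=1, r=1, s=1, t=0, u=1, v=1:
n1 = ¬u = ¬1 = 0
n2 = s ∨ n1 = 1 ∨ 0 = 1
n3 = n1 ∨ n2 = 0 ∨ 1 = 1
n4 = n3 ∧ v = 1 ∧ 1 = 1
n5 = r ∨ n3 = 1 ∨ 1 = 1
n6 = p ∧ n5 = 1 ∧ 1 = 1
n7 = n6 ∨ t = 1 ∨ 0 = 1
n8 = q ∧ n7 = 1 ∧ 1 = 1
n9 = ¬n8 = ¬1 = 0
n10 = ¬n9 = ¬0 = 1
n11 = n2 ∧ n4 = 1 ∧ 1 = 1
So n10 = 1 and n11 = 1.

p=1, q=1, r=1, s=1, t=0, u=1, v=1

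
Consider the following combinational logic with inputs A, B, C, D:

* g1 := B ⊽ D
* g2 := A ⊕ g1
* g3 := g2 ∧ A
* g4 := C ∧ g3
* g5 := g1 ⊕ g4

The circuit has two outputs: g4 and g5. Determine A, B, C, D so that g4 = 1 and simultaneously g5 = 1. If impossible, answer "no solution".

A=1, B=0, C=1, D=1

Check with A=1, B=0, C=1, D=1:
g1 = B ⊽ D = 0 ⊽ 1 = 0
g2 = A ⊕ g1 = 1 ⊕ 0 = 1
g3 = g2 ∧ A = 1 ∧ 1 = 1
g4 = C ∧ g3 = 1 ∧ 1 = 1
g5 = g1 ⊕ g4 = 0 ⊕ 1 = 1
So g4 = 1 and g5 = 1.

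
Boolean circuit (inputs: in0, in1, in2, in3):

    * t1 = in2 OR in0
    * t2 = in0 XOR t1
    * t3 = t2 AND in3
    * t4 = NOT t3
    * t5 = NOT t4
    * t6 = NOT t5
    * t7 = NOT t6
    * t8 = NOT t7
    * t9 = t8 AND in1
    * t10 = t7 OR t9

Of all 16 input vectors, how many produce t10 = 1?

t10 = t7 OR t9 must be 1, so at least one of t7, t9 is 1.
Enumerating the 16 input combinations, 9 give t10 = 1 and 7 give t10 = 0.

9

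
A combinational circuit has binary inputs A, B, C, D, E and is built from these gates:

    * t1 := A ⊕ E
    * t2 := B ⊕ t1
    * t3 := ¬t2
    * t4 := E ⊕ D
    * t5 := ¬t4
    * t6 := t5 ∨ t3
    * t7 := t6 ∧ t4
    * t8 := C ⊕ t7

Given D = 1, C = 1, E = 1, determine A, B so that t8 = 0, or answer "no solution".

With D = 1, C = 1, E = 1 fixed, none of the 4 settings of A, B give t8 = 0.
For example, with A=0, B=1:
t1 = A ⊕ E = 0 ⊕ 1 = 1
t2 = B ⊕ t1 = 1 ⊕ 1 = 0
t3 = ¬t2 = ¬0 = 1
t4 = E ⊕ D = 1 ⊕ 1 = 0
t5 = ¬t4 = ¬0 = 1
t6 = t5 ∨ t3 = 1 ∨ 1 = 1
t7 = t6 ∧ t4 = 1 ∧ 0 = 0
t8 = C ⊕ t7 = 1 ⊕ 0 = 1
giving t8 = 1 ≠ 0.

no solution exists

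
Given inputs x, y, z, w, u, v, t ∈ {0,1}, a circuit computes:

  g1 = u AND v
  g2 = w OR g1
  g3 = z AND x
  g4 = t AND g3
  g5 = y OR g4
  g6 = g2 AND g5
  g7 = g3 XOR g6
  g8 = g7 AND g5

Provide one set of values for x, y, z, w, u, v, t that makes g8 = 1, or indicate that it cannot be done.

x=1 y=1 z=0 w=1 u=1 v=1 t=1

Check with x=1 y=1 z=0 w=1 u=1 v=1 t=1:
g1 = u AND v = 1 AND 1 = 1
g2 = w OR g1 = 1 OR 1 = 1
g3 = z AND x = 0 AND 1 = 0
g4 = t AND g3 = 1 AND 0 = 0
g5 = y OR g4 = 1 OR 0 = 1
g6 = g2 AND g5 = 1 AND 1 = 1
g7 = g3 XOR g6 = 0 XOR 1 = 1
g8 = g7 AND g5 = 1 AND 1 = 1
So g8 = 1 as required.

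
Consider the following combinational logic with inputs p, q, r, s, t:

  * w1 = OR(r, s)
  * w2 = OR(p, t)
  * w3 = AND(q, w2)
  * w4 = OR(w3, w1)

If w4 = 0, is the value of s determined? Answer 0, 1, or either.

w4 = OR(w3, w1) must be 0, so both w3 = 0 and w1 = 0.
w3 = AND(q, w2) must be 0, so at least one of q, w2 is 0.
Every assignment with w4 = 0 has s = 0; there are 5 such assignment(s).

0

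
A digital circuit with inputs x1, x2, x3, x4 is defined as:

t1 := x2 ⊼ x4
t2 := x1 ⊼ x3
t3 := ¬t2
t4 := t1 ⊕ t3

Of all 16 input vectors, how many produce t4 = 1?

t4 = t1 ⊕ t3 must be 1, so t1 and t3 differ.
Enumerating the 16 input combinations, 10 give t4 = 1 and 6 give t4 = 0.

10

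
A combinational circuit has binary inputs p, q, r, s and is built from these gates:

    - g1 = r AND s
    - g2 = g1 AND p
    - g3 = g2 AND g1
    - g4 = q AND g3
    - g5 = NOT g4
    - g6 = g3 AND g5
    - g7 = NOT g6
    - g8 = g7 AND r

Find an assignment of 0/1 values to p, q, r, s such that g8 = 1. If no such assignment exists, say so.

g8 = g7 AND r must be 1, so both g7 = 1 and r = 1.
Check with p=0 q=0 r=1 s=0:
g1 = r AND s = 1 AND 0 = 0
g2 = g1 AND p = 0 AND 0 = 0
g3 = g2 AND g1 = 0 AND 0 = 0
g4 = q AND g3 = 0 AND 0 = 0
g5 = NOT g4 = NOT 0 = 1
g6 = g3 AND g5 = 0 AND 1 = 0
g7 = NOT g6 = NOT 0 = 1
g8 = g7 AND r = 1 AND 1 = 1
So g8 = 1 as required.

p=0 q=0 r=1 s=0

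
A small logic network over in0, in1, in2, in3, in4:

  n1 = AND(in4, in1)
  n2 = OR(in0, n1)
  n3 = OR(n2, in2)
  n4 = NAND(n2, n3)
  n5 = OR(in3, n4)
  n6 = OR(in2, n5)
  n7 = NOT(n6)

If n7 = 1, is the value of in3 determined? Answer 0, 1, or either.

n7 = NOT(n6) must be 1, so n6 = 0.
Every assignment with n7 = 1 has in3 = 0; there are 5 such assignment(s).

0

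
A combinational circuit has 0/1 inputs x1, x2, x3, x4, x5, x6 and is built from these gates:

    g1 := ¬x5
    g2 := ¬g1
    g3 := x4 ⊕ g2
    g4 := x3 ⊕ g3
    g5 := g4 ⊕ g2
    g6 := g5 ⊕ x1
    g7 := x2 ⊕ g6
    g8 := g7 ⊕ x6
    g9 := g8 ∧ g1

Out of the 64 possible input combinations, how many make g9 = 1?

16

g9 = g8 ∧ g1 must be 1, so both g8 = 1 and g1 = 1.
g8 = g7 ⊕ x6 must be 1, so g7 and x6 differ.
Enumerating the 64 input combinations, 16 give g9 = 1 and 48 give g9 = 0.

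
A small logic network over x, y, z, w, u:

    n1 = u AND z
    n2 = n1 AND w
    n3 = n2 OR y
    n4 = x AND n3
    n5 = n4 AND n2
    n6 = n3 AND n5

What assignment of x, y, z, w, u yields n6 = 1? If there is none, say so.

x=1, y=0, z=1, w=1, u=1

n6 = n3 AND n5 must be 1, so both n3 = 1 and n5 = 1.
n3 = n2 OR y must be 1, so at least one of n2, y is 1.
n5 = n4 AND n2 must be 1, so both n4 = 1 and n2 = 1.
Check with x=1, y=0, z=1, w=1, u=1:
n1 = u AND z = 1 AND 1 = 1
n2 = n1 AND w = 1 AND 1 = 1
n3 = n2 OR y = 1 OR 0 = 1
n4 = x AND n3 = 1 AND 1 = 1
n5 = n4 AND n2 = 1 AND 1 = 1
n6 = n3 AND n5 = 1 AND 1 = 1
So n6 = 1 as required.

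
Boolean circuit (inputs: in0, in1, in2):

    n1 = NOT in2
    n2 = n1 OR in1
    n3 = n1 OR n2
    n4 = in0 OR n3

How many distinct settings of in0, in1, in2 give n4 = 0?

n4 = in0 OR n3 must be 0, so both in0 = 0 and n3 = 0.
n3 = n1 OR n2 must be 0, so both n1 = 0 and n2 = 0.
Satisfying assignments:
  in0=0, in1=0, in2=1

1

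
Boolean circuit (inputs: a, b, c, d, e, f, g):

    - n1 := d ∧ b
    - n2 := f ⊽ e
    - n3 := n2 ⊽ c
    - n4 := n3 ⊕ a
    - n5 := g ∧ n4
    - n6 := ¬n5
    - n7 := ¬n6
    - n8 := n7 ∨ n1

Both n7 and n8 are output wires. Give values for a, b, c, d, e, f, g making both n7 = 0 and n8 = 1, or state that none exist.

Check with a=0, b=1, c=1, d=1, e=0, f=0, g=0:
n1 = d ∧ b = 1 ∧ 1 = 1
n2 = f ⊽ e = 0 ⊽ 0 = 1
n3 = n2 ⊽ c = 1 ⊽ 1 = 0
n4 = n3 ⊕ a = 0 ⊕ 0 = 0
n5 = g ∧ n4 = 0 ∧ 0 = 0
n6 = ¬n5 = ¬0 = 1
n7 = ¬n6 = ¬1 = 0
n8 = n7 ∨ n1 = 0 ∨ 1 = 1
So n7 = 0 and n8 = 1.

a=0, b=1, c=1, d=1, e=0, f=0, g=0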